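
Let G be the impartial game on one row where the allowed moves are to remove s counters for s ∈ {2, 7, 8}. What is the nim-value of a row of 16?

1

Compute g(0), g(1), … for moves {2, 7, 8}:
k:     0  1  2  3  4  5  6  7  8  9 10 11 12 13 14 15 16
g(k):  0  0  1  1  0  0  1  1  2  2  0  3  1  2  0  0  1
So g(16) = 1.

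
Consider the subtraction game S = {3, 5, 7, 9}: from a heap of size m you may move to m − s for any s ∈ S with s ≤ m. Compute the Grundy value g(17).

1

Grundy values for subtraction set {3, 5, 7, 9}:
k:     0  1  2  3  4  5  6  7  8  9 10 11 12 13 14 15 16 17
g(k):  0  0  0  1  1  1  2  2  2  3  3  3  0  0  0  1  1  1
So g(17) = 1.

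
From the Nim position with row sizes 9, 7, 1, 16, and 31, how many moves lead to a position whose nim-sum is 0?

Bitwise XOR of the heap sizes:
  01001  (9)
  00111  (7)
  00001  (1)
  10000  (16)
  11111  (31)
  -----
  00000  (0)
The nim-sum is already 0, so every move leaves a nonzero nim-sum — there are no winning moves.

0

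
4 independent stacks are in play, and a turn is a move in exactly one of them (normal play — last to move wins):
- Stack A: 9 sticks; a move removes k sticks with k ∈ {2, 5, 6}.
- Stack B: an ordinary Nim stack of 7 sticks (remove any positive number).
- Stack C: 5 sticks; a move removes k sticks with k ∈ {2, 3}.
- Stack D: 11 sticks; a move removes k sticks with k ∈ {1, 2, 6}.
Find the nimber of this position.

4

Build the Grundy sequence for stack A with g(k) = mex{g(k−s) : s ∈ {2, 5, 6}, s ≤ k}:
g(0) = mex{} = 0
g(1) = mex{} = 0
g(2) = mex{0} = 1
g(3) = mex{0} = 1
g(4) = mex{1} = 0
g(5) = mex{0,1} = 2
g(6) = mex{0} = 1
g(7) = mex{0,1,2} = 3
g(8) = mex{1} = 0
g(9) = mex{0,1,3} = 2
So g(9) = 2.
Stack B is a plain Nim stack of size 7, so its Grundy value is 7.
Build the Grundy sequence for stack C with g(k) = mex{g(k−s) : s ∈ {2, 3}, s ≤ k}:
k:     0  1  2  3  4  5
g(k):  0  0  1  1  2  0
So g(5) = 0.
Build the Grundy sequence for stack D with g(k) = mex{g(k−s) : s ∈ {1, 2, 6}, s ≤ k}:
k:     0  1  2  3  4  5  6  7  8  9 10 11
g(k):  0  1  2  0  1  2  3  0  1  2  0  1
So g(11) = 1.
By the Sprague-Grundy theorem, the Grundy value of a sum of independent games is the XOR of the component values.
Combined value = 2 XOR 7 XOR 0 XOR 1 = 4.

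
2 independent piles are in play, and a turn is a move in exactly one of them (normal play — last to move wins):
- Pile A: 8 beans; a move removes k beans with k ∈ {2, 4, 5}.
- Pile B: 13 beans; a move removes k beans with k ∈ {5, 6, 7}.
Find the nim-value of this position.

0

Grundy values for pile A (subtraction set {2, 4, 5}):
g(0) = mex{} = 0
g(1) = mex{} = 0
g(2) = mex{0} = 1
g(3) = mex{0} = 1
g(4) = mex{0,1} = 2
g(5) = mex{0,1} = 2
g(6) = mex{0,1,2} = 3
g(7) = mex{1,2} = 0
g(8) = mex{1,2,3} = 0
So g(8) = 0.
Grundy values for pile B (subtraction set {5, 6, 7}):
k:     0  1  2  3  4  5  6  7  8  9 10 11 12 13
g(k):  0  0  0  0  0  1  1  1  1  1  2  2  0  0
So g(13) = 0.
The value of a disjunctive sum is the nim-sum of the parts.
Combined value = 0 ⊕ 0 = 0.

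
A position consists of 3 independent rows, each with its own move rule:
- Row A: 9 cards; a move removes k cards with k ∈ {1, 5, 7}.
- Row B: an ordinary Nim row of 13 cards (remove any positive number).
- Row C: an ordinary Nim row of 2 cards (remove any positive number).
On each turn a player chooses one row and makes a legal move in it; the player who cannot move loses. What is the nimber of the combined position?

14

For row A, compute g(0), g(1), … with moves {1, 5, 7}:
g(0) = mex{} = 0
g(1) = mex{0} = 1
g(2) = mex{1} = 0
g(3) = mex{0} = 1
g(4) = mex{1} = 0
g(5) = mex{0} = 1
g(6) = mex{1} = 0
g(7) = mex{0} = 1
g(8) = mex{1} = 0
g(9) = mex{0} = 1
So g(9) = 1.
Row B is a plain Nim row of size 13, so its Grundy value is 13.
Row C is a plain Nim row of size 2, so its Grundy value is 2.
By the Sprague-Grundy theorem, the Grundy value of a sum of independent games is the XOR of the component values.
Combined value = 1 XOR 13 XOR 2 = 14.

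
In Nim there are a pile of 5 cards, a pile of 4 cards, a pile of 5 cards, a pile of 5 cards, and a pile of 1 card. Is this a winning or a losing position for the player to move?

Losing position

In binary:
  101  (5)
  100  (4)
  101  (5)
  101  (5)
  001  (1)
  ---
  000  (0)
The nim-sum is 0, so this is a P-position: the player to move is in a losing position under optimal play.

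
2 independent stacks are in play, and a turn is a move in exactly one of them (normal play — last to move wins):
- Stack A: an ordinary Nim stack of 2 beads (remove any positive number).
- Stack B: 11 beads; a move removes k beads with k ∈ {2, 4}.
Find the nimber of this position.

0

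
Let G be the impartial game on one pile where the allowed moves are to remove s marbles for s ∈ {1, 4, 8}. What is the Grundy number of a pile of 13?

1

Compute g(0), g(1), … for moves {1, 4, 8}:
g(0) = mex{} = 0
g(1) = mex{0} = 1
g(2) = mex{1} = 0
g(3) = mex{0} = 1
g(4) = mex{0,1} = 2
g(5) = mex{1,2} = 0
g(6) = mex{0} = 1
g(7) = mex{1} = 0
g(8) = mex{0,2} = 1
g(9) = mex{0,1} = 2
g(10) = mex{0,1,2} = 3
g(11) = mex{0,1,3} = 2
g(12) = mex{1,2} = 0
g(13) = mex{0,2} = 1
So g(13) = 1.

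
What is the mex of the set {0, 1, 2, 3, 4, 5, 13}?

6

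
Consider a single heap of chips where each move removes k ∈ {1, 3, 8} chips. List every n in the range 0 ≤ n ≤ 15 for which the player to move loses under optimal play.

0, 2, 4, 6, 11, 13, 15

Compute g(0), g(1), … for moves {1, 3, 8}:
k:     0  1  2  3  4  5  6  7  8  9 10 11 12 13 14 15
g(k):  0  1  0  1  0  1  0  1  2  3  2  0  1  0  1  0
The P-positions (g = 0) in 0..15 are 0, 2, 4, 6, 11, 13, 15.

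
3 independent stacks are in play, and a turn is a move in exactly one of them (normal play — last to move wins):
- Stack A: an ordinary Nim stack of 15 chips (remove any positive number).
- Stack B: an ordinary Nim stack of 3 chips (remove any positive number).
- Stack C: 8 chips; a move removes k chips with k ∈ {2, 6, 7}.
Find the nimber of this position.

14

Stack A is a plain Nim stack of size 15, so its Grundy value is 15.
Stack B is a plain Nim stack of size 3, so its Grundy value is 3.
Build the Grundy sequence for stack C with g(k) = mex{g(k−s) : s ∈ {2, 6, 7}, s ≤ k}:
k:     0  1  2  3  4  5  6  7  8
g(k):  0  0  1  1  0  0  1  1  2
So g(8) = 2.
By the Sprague-Grundy theorem, the Grundy value of a sum of independent games is the XOR of the component values.
Combined value = 15 ⊕ 3 ⊕ 2 = 14.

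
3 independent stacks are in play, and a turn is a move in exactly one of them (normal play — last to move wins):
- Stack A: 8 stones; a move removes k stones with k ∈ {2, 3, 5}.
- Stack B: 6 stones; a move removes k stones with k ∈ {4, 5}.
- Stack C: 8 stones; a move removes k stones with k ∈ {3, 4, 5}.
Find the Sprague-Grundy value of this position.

Grundy values for stack A (subtraction set {2, 3, 5}):
k:     0  1  2  3  4  5  6  7  8
g(k):  0  0  1  1  2  2  3  0  0
So g(8) = 0.
Grundy values for stack B (subtraction set {4, 5}):
k:     0  1  2  3  4  5  6
g(k):  0  0  0  0  1  1  1
So g(6) = 1.
Build the Grundy sequence for stack C with g(k) = mex{g(k−s) : s ∈ {3, 4, 5}, s ≤ k}:
g(0) = mex{} = 0
g(1) = mex{} = 0
g(2) = mex{} = 0
g(3) = mex{0} = 1
g(4) = mex{0} = 1
g(5) = mex{0} = 1
g(6) = mex{0,1} = 2
g(7) = mex{0,1} = 2
g(8) = mex{1} = 0
So g(8) = 0.
By the Sprague-Grundy theorem, the Grundy value of a sum of independent games is the XOR of the component values.
Combined value = 0 ⊕ 1 ⊕ 0 = 1.

1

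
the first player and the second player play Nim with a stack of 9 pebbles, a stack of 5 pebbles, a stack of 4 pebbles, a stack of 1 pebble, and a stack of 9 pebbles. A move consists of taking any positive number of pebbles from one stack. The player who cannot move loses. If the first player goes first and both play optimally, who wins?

Bitwise XOR of the heap sizes:
  1001  (9)
  0101  (5)
  0100  (4)
  0001  (1)
  1001  (9)
  ----
  0000  (0)
The nim-sum is 0, so this is a P-position: the player to move is in a losing position under optimal play; the first player is about to move from it and so loses — the second player wins.

the second player wins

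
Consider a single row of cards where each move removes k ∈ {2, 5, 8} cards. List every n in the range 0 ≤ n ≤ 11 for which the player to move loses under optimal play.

Grundy values for subtraction set {2, 5, 8}:
g(0) = mex{} = 0
g(1) = mex{} = 0
g(2) = mex{0} = 1
g(3) = mex{0} = 1
g(4) = mex{1} = 0
g(5) = mex{0,1} = 2
g(6) = mex{0} = 1
g(7) = mex{1,2} = 0
g(8) = mex{0,1} = 2
g(9) = mex{0} = 1
g(10) = mex{1,2} = 0
g(11) = mex{1} = 0
The P-positions (g = 0) in 0..11 are 0, 1, 4, 7, 10, 11.

0, 1, 4, 7, 10, 11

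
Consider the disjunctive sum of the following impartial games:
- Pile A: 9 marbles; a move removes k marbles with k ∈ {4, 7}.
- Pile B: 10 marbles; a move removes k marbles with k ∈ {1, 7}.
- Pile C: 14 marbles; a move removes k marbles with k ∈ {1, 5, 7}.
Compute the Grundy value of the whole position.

2

Build the Grundy sequence for pile A with g(k) = mex{g(k−s) : s ∈ {4, 7}, s ≤ k}:
k:     0  1  2  3  4  5  6  7  8  9
g(k):  0  0  0  0  1  1  1  1  2  2
So g(9) = 2.
Grundy values for pile B (subtraction set {1, 7}):
g(0) = mex{} = 0
g(1) = mex{0} = 1
g(2) = mex{1} = 0
g(3) = mex{0} = 1
g(4) = mex{1} = 0
g(5) = mex{0} = 1
g(6) = mex{1} = 0
g(7) = mex{0} = 1
g(8) = mex{1} = 0
g(9) = mex{0} = 1
g(10) = mex{1} = 0
So g(10) = 0.
Grundy values for pile C (subtraction set {1, 5, 7}):
k:     0  1  2  3  4  5  6  7  8  9 10 11 12 13 14
g(k):  0  1  0  1  0  1  0  1  0  1  0  1  0  1  0
So g(14) = 0.
By the Sprague-Grundy theorem, the Grundy value of a sum of independent games is the XOR of the component values.
Combined value = 2 ⊕ 0 ⊕ 0 = 2.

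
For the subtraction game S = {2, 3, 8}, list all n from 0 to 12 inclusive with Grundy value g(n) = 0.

0, 1, 5, 6, 10, 11

Compute g(0), g(1), … for moves {2, 3, 8}:
k:     0  1  2  3  4  5  6  7  8  9 10 11 12
g(k):  0  0  1  1  2  0  0  1  1  2  0  0  1
The P-positions (g = 0) in 0..12 are 0, 1, 5, 6, 10, 11.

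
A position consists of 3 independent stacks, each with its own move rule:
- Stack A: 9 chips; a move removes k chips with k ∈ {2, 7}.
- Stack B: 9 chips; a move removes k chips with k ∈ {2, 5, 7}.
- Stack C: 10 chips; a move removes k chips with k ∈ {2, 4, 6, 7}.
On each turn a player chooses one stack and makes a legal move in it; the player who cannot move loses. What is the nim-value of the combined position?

2

For stack A, compute g(0), g(1), … with moves {2, 7}:
g(0) = mex{} = 0
g(1) = mex{} = 0
g(2) = mex{0} = 1
g(3) = mex{0} = 1
g(4) = mex{1} = 0
g(5) = mex{1} = 0
g(6) = mex{0} = 1
g(7) = mex{0} = 1
g(8) = mex{0,1} = 2
g(9) = mex{1} = 0
So g(9) = 0.
Build the Grundy sequence for stack B with g(k) = mex{g(k−s) : s ∈ {2, 5, 7}, s ≤ k}:
g(0) = mex{} = 0
g(1) = mex{} = 0
g(2) = mex{0} = 1
g(3) = mex{0} = 1
g(4) = mex{1} = 0
g(5) = mex{0,1} = 2
g(6) = mex{0} = 1
g(7) = mex{0,1,2} = 3
g(8) = mex{0,1} = 2
g(9) = mex{0,1,3} = 2
So g(9) = 2.
Build the Grundy sequence for stack C with g(k) = mex{g(k−s) : s ∈ {2, 4, 6, 7}, s ≤ k}:
g(0) = mex{} = 0
g(1) = mex{} = 0
g(2) = mex{0} = 1
g(3) = mex{0} = 1
g(4) = mex{0,1} = 2
g(5) = mex{0,1} = 2
g(6) = mex{0,1,2} = 3
g(7) = mex{0,1,2} = 3
g(8) = mex{0,1,2,3} = 4
g(9) = mex{1,2,3} = 0
g(10) = mex{1,2,3,4} = 0
So g(10) = 0.
By the Sprague-Grundy theorem, the Grundy value of a sum of independent games is the XOR of the component values.
Combined value = 0 XOR 2 XOR 0 = 2.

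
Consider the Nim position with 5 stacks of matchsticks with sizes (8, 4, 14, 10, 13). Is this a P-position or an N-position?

N-position

Compute the nim-sum pairwise:
8 ⊕ 4 = 12
12 ⊕ 14 = 2
2 ⊕ 10 = 8
8 ⊕ 13 = 5
The nim-sum is 5 ≠ 0, so this is an N-position: the player to move can win.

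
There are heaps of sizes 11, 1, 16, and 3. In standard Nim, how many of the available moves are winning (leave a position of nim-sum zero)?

1

In binary:
  01011  (11)
  00001  (1)
  10000  (16)
  00011  (3)
  -----
  11001  (25)
The overall nim-sum is X = 25. A heap of size p has a winning move iff p XOR X < p (reduce it to p XOR X).
  11: 11 XOR 25 = 18 ≥ 11 — no move.
  1: 1 XOR 25 = 24 ≥ 1 — no move.
  16: 16 XOR 25 = 9 < 16 — winning move (to 9).
  3: 3 XOR 25 = 26 ≥ 3 — no move.
That gives 1 winning move.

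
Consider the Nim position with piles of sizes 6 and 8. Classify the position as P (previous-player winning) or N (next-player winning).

Compute the nim-sum pairwise:
6 ⊕ 8 = 14
The nim-sum is 14 ≠ 0, so this is an N-position: the player to move can win.

N-position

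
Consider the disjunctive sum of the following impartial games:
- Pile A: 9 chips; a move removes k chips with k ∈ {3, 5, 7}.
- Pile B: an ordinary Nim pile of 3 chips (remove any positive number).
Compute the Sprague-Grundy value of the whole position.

Build the Grundy sequence for pile A with g(k) = mex{g(k−s) : s ∈ {3, 5, 7}, s ≤ k}:
g(0) = mex{} = 0
g(1) = mex{} = 0
g(2) = mex{} = 0
g(3) = mex{0} = 1
g(4) = mex{0} = 1
g(5) = mex{0} = 1
g(6) = mex{0,1} = 2
g(7) = mex{0,1} = 2
g(8) = mex{0,1} = 2
g(9) = mex{0,1,2} = 3
So g(9) = 3.
Pile B is a plain Nim pile of size 3, so its Grundy value is 3.
By the Sprague-Grundy theorem, the Grundy value of a sum of independent games is the XOR of the component values.
Combined value = 3 XOR 3 = 0.

0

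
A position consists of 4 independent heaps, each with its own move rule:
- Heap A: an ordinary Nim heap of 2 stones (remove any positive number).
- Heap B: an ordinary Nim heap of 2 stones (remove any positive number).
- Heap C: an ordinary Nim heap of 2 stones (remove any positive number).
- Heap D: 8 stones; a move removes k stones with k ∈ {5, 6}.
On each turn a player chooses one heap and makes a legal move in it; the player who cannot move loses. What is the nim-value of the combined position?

Heap A is a plain Nim heap of size 2, so its Grundy value is 2.
Heap B is a plain Nim heap of size 2, so its Grundy value is 2.
Heap C is a plain Nim heap of size 2, so its Grundy value is 2.
For heap D, compute g(0), g(1), … with moves {5, 6}:
g(0) = mex{} = 0
g(1) = mex{} = 0
g(2) = mex{} = 0
g(3) = mex{} = 0
g(4) = mex{} = 0
g(5) = mex{0} = 1
g(6) = mex{0} = 1
g(7) = mex{0} = 1
g(8) = mex{0} = 1
So g(8) = 1.
The value of a disjunctive sum is the nim-sum of the parts.
Combined value = 2 ⊕ 2 ⊕ 2 ⊕ 1 = 3.

3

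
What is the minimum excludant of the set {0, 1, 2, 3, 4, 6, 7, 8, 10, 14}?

The values 0, 1, 2, 3, 4 are all present; 5 is the first non-negative integer missing from the set.

5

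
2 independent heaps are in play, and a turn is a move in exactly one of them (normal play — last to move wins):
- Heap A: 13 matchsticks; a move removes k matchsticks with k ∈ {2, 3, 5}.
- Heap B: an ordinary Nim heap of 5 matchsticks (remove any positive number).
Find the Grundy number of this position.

6

Build the Grundy sequence for heap A with g(k) = mex{g(k−s) : s ∈ {2, 3, 5}, s ≤ k}:
g(0) = mex{} = 0
g(1) = mex{} = 0
g(2) = mex{0} = 1
g(3) = mex{0} = 1
g(4) = mex{0,1} = 2
g(5) = mex{0,1} = 2
g(6) = mex{0,1,2} = 3
g(7) = mex{1,2} = 0
g(8) = mex{1,2,3} = 0
g(9) = mex{0,2,3} = 1
g(10) = mex{0,2} = 1
g(11) = mex{0,1,3} = 2
g(12) = mex{0,1} = 2
g(13) = mex{0,1,2} = 3
So g(13) = 3.
Heap B is a plain Nim heap of size 5, so its Grundy value is 5.
By the Sprague-Grundy theorem, the Grundy value of a sum of independent games is the XOR of the component values.
Combined value = 3 ⊕ 5 = 6.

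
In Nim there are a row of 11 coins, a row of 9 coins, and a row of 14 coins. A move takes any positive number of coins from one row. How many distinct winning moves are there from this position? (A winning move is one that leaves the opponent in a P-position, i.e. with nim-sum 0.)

3

In binary:
  1011  (11)
  1001  (9)
  1110  (14)
  ----
  1100  (12)
The overall nim-sum is X = 12. A row of size p has a winning move iff p XOR X < p (reduce it to p XOR X).
  11: 11 XOR 12 = 7 < 11 — winning move (to 7).
  9: 9 XOR 12 = 5 < 9 — winning move (to 5).
  14: 14 XOR 12 = 2 < 14 — winning move (to 2).
That gives 3 winning moves.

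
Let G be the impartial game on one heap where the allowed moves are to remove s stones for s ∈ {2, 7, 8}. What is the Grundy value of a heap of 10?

0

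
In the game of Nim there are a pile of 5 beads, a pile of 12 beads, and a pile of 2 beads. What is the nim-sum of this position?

Compute the nim-sum pairwise:
5 ^ 12 = 9
9 ^ 2 = 11

11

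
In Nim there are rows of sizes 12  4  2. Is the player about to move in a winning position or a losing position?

Compute the nim-sum pairwise:
12 ⊕ 4 = 8
8 ⊕ 2 = 10
The nim-sum is 10 ≠ 0, so this is an N-position: the player to move can win.

Winning position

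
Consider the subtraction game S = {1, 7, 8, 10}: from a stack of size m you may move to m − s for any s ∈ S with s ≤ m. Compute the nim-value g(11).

3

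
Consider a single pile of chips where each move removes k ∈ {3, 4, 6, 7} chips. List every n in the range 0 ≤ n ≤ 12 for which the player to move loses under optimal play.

0, 1, 2, 10, 11, 12

Grundy values for subtraction set {3, 4, 6, 7}:
g(0) = mex{} = 0
g(1) = mex{} = 0
g(2) = mex{} = 0
g(3) = mex{0} = 1
g(4) = mex{0} = 1
g(5) = mex{0} = 1
g(6) = mex{0,1} = 2
g(7) = mex{0,1} = 2
g(8) = mex{0,1} = 2
g(9) = mex{0,1,2} = 3
g(10) = mex{1,2} = 0
g(11) = mex{1,2} = 0
g(12) = mex{1,2,3} = 0
The P-positions (g = 0) in 0..12 are 0, 1, 2, 10, 11, 12.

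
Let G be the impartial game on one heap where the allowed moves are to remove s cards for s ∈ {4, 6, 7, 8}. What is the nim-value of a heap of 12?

0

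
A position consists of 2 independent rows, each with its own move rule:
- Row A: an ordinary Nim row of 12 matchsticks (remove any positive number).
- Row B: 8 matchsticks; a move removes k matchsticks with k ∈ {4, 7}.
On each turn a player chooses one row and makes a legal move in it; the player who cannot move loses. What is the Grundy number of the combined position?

14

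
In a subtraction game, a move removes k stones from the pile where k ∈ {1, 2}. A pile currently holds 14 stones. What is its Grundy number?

2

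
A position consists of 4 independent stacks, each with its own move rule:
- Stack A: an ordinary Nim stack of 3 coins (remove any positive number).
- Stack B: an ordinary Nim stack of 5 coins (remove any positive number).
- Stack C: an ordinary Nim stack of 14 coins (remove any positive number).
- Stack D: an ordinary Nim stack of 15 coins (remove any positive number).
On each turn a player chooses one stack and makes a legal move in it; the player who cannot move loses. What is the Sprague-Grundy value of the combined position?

Stack A is a plain Nim stack of size 3, so its Grundy value is 3.
Stack B is a plain Nim stack of size 5, so its Grundy value is 5.
Stack C is a plain Nim stack of size 14, so its Grundy value is 14.
Stack D is a plain Nim stack of size 15, so its Grundy value is 15.
By the Sprague-Grundy theorem, the Grundy value of a sum of independent games is the XOR of the component values.
Combined value = 3 XOR 5 XOR 14 XOR 15 = 7.

7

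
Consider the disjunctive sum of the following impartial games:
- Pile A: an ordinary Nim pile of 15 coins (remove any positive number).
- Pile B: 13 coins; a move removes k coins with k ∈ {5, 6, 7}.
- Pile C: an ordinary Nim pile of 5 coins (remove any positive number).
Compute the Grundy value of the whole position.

10

Pile A is a plain Nim pile of size 15, so its Grundy value is 15.
Build the Grundy sequence for pile B with g(k) = mex{g(k−s) : s ∈ {5, 6, 7}, s ≤ k}:
k:     0  1  2  3  4  5  6  7  8  9 10 11 12 13
g(k):  0  0  0  0  0  1  1  1  1  1  2  2  0  0
So g(13) = 0.
Pile C is a plain Nim pile of size 5, so its Grundy value is 5.
The value of a disjunctive sum is the nim-sum of the parts.
Combined value = 15 XOR 0 XOR 5 = 10.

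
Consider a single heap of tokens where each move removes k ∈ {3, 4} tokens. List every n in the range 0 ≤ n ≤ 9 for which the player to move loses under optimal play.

Grundy values for subtraction set {3, 4}:
g(0) = mex{} = 0
g(1) = mex{} = 0
g(2) = mex{} = 0
g(3) = mex{0} = 1
g(4) = mex{0} = 1
g(5) = mex{0} = 1
g(6) = mex{0,1} = 2
g(7) = mex{1} = 0
g(8) = mex{1} = 0
g(9) = mex{1,2} = 0
The P-positions (g = 0) in 0..9 are 0, 1, 2, 7, 8, 9.

0, 1, 2, 7, 8, 9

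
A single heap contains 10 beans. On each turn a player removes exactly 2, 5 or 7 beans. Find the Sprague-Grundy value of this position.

0

Grundy values for subtraction set {2, 5, 7}:
k:     0  1  2  3  4  5  6  7  8  9 10
g(k):  0  0  1  1  0  2  1  3  2  2  0
So g(10) = 0.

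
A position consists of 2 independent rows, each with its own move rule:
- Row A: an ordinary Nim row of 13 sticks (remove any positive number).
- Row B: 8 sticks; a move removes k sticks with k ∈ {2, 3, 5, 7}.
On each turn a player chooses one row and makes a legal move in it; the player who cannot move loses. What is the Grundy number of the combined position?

9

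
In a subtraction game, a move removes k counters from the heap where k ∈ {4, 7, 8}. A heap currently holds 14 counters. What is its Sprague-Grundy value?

Grundy values for subtraction set {4, 7, 8}:
k:     0  1  2  3  4  5  6  7  8  9 10 11 12 13 14
g(k):  0  0  0  0  1  1  1  1  2  2  2  2  0  0  0
So g(14) = 0.

0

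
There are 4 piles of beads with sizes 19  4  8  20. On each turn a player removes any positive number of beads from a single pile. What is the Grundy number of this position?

11

Write each in binary and XOR column by column:
  10011  (19)
  00100  (4)
  01000  (8)
  10100  (20)
  -----
  01011  (11)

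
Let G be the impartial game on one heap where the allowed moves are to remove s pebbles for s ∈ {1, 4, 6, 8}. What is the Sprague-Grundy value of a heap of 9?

Compute g(0), g(1), … for moves {1, 4, 6, 8}:
k:     0  1  2  3  4  5  6  7  8  9
g(k):  0  1  0  1  2  0  1  0  1  2
So g(9) = 2.

2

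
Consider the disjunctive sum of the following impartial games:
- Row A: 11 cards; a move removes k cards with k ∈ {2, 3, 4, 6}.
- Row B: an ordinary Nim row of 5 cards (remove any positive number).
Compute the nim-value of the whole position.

4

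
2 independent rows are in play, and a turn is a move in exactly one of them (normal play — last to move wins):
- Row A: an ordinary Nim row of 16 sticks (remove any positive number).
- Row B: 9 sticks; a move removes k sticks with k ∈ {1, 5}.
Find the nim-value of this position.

17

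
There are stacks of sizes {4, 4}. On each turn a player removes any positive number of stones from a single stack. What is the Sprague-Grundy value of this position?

0

Nim-sum: 4 ⊕ 4 = 0.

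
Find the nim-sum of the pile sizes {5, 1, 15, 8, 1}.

Compute the nim-sum pairwise:
5 XOR 1 = 4
4 XOR 15 = 11
11 XOR 8 = 3
3 XOR 1 = 2

2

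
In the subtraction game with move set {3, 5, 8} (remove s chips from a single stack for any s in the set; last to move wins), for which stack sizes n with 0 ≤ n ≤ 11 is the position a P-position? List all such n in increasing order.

0, 1, 2, 11

Grundy values for subtraction set {3, 5, 8}:
k:     0  1  2  3  4  5  6  7  8  9 10 11
g(k):  0  0  0  1  1  1  2  2  2  3  3  0
The P-positions (g = 0) in 0..11 are 0, 1, 2, 11.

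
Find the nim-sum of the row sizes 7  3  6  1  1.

2

Bitwise XOR of the heap sizes:
  111  (7)
  011  (3)
  110  (6)
  001  (1)
  001  (1)
  ---
  010  (2)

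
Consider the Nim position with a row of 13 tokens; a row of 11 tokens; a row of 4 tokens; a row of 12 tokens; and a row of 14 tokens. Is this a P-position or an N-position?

P-position

Nim-sum: 13 ^ 11 ^ 4 ^ 12 ^ 14 = 0.
The nim-sum is 0, so this is a P-position: the player to move is in a losing position under optimal play.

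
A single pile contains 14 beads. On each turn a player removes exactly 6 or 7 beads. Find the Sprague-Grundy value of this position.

0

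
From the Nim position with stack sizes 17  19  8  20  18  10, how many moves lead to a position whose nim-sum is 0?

Bitwise XOR of the heap sizes:
  10001  (17)
  10011  (19)
  01000  (8)
  10100  (20)
  10010  (18)
  01010  (10)
  -----
  00110  (6)
The overall nim-sum is X = 6. A stack of size p has a winning move iff p XOR X < p (reduce it to p XOR X).
  17: 17 XOR 6 = 23 ≥ 17 — no move.
  19: 19 XOR 6 = 21 ≥ 19 — no move.
  8: 8 XOR 6 = 14 ≥ 8 — no move.
  20: 20 XOR 6 = 18 < 20 — winning move (to 18).
  18: 18 XOR 6 = 20 ≥ 18 — no move.
  10: 10 XOR 6 = 12 ≥ 10 — no move.
That gives 1 winning move.

1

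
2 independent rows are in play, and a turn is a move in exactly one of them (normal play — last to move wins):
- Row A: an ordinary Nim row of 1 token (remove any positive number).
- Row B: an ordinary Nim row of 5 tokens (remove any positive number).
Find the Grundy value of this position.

Row A is a plain Nim row of size 1, so its Grundy value is 1.
Row B is a plain Nim row of size 5, so its Grundy value is 5.
By the Sprague-Grundy theorem, the Grundy value of a sum of independent games is the XOR of the component values.
Combined value = 1 XOR 5 = 4.

4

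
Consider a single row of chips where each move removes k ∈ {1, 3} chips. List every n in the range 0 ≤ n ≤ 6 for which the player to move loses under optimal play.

0, 2, 4, 6

Compute g(0), g(1), … for moves {1, 3}:
k:     0  1  2  3  4  5  6
g(k):  0  1  0  1  0  1  0
The P-positions (g = 0) in 0..6 are 0, 2, 4, 6.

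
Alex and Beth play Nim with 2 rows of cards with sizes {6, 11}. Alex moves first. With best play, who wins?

Alex wins

Nim-sum: 6 ^ 11 = 13.
The nim-sum is 13 ≠ 0, so this is an N-position: the player to move can win; Alex has a winning move.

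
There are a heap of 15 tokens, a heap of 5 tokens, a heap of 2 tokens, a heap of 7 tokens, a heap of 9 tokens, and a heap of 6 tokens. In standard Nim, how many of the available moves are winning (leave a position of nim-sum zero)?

Write each in binary and XOR column by column:
  1111  (15)
  0101  (5)
  0010  (2)
  0111  (7)
  1001  (9)
  0110  (6)
  ----
  0000  (0)
The nim-sum is already 0, so every move leaves a nonzero nim-sum — there are no winning moves.

0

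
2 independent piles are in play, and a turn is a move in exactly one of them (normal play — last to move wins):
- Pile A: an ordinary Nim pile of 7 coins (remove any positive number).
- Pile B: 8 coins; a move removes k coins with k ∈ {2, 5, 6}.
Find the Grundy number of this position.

Pile A is a plain Nim pile of size 7, so its Grundy value is 7.
Grundy values for pile B (subtraction set {2, 5, 6}):
g(0) = mex{} = 0
g(1) = mex{} = 0
g(2) = mex{0} = 1
g(3) = mex{0} = 1
g(4) = mex{1} = 0
g(5) = mex{0,1} = 2
g(6) = mex{0} = 1
g(7) = mex{0,1,2} = 3
g(8) = mex{1} = 0
So g(8) = 0.
The value of a disjunctive sum is the nim-sum of the parts.
Combined value = 7 XOR 0 = 7.

7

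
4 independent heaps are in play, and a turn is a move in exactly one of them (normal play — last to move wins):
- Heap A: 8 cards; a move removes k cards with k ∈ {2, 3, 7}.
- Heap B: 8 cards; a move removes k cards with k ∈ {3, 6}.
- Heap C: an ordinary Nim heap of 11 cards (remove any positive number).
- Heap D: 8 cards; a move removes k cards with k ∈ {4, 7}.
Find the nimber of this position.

10

Build the Grundy sequence for heap A with g(k) = mex{g(k−s) : s ∈ {2, 3, 7}, s ≤ k}:
g(0) = mex{} = 0
g(1) = mex{} = 0
g(2) = mex{0} = 1
g(3) = mex{0} = 1
g(4) = mex{0,1} = 2
g(5) = mex{1} = 0
g(6) = mex{1,2} = 0
g(7) = mex{0,2} = 1
g(8) = mex{0} = 1
So g(8) = 1.
For heap B, compute g(0), g(1), … with moves {3, 6}:
k:     0  1  2  3  4  5  6  7  8
g(k):  0  0  0  1  1  1  2  2  2
So g(8) = 2.
Heap C is a plain Nim heap of size 11, so its Grundy value is 11.
For heap D, compute g(0), g(1), … with moves {4, 7}:
g(0) = mex{} = 0
g(1) = mex{} = 0
g(2) = mex{} = 0
g(3) = mex{} = 0
g(4) = mex{0} = 1
g(5) = mex{0} = 1
g(6) = mex{0} = 1
g(7) = mex{0} = 1
g(8) = mex{0,1} = 2
So g(8) = 2.
The value of a disjunctive sum is the nim-sum of the parts.
Combined value = 1 XOR 2 XOR 11 XOR 2 = 10.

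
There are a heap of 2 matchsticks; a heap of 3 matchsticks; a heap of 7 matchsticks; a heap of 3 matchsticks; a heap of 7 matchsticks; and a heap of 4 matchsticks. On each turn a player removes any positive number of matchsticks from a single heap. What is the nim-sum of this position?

6

Compute the nim-sum pairwise:
2 XOR 3 = 1
1 XOR 7 = 6
6 XOR 3 = 5
5 XOR 7 = 2
2 XOR 4 = 6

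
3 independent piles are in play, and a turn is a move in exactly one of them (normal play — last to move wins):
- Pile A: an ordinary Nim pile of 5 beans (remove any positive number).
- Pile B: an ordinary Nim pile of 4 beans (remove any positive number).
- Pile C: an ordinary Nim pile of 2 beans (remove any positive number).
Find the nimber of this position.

3

Pile A is a plain Nim pile of size 5, so its Grundy value is 5.
Pile B is a plain Nim pile of size 4, so its Grundy value is 4.
Pile C is a plain Nim pile of size 2, so its Grundy value is 2.
By the Sprague-Grundy theorem, the Grundy value of a sum of independent games is the XOR of the component values.
Combined value = 5 XOR 4 XOR 2 = 3.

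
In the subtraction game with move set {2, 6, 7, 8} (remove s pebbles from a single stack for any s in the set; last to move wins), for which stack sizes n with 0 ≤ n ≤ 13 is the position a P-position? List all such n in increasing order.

0, 1, 4, 5

Build the Grundy sequence with g(k) = mex{g(k−s) : s ∈ {2, 6, 7, 8}, s ≤ k}:
k:     0  1  2  3  4  5  6  7  8  9 10 11 12 13
g(k):  0  0  1  1  0  0  1  1  2  2  3  3  2  2
The P-positions (g = 0) in 0..13 are 0, 1, 4, 5.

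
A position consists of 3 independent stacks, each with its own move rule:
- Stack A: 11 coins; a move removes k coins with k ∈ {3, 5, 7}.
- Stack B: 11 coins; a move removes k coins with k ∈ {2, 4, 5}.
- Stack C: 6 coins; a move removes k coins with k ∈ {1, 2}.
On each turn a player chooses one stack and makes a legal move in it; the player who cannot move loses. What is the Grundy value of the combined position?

For stack A, compute g(0), g(1), … with moves {3, 5, 7}:
k:     0  1  2  3  4  5  6  7  8  9 10 11
g(k):  0  0  0  1  1  1  2  2  2  3  0  0
So g(11) = 0.
For stack B, compute g(0), g(1), … with moves {2, 4, 5}:
g(0) = mex{} = 0
g(1) = mex{} = 0
g(2) = mex{0} = 1
g(3) = mex{0} = 1
g(4) = mex{0,1} = 2
g(5) = mex{0,1} = 2
g(6) = mex{0,1,2} = 3
g(7) = mex{1,2} = 0
g(8) = mex{1,2,3} = 0
g(9) = mex{0,2} = 1
g(10) = mex{0,2,3} = 1
g(11) = mex{0,1,3} = 2
So g(11) = 2.
For stack C, compute g(0), g(1), … with moves {1, 2}:
k:     0  1  2  3  4  5  6
g(k):  0  1  2  0  1  2  0
So g(6) = 0.
The value of a disjunctive sum is the nim-sum of the parts.
Combined value = 0 XOR 2 XOR 0 = 2.

2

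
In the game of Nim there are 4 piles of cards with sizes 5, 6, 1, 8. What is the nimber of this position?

Compute the nim-sum pairwise:
5 ⊕ 6 = 3
3 ⊕ 1 = 2
2 ⊕ 8 = 10

10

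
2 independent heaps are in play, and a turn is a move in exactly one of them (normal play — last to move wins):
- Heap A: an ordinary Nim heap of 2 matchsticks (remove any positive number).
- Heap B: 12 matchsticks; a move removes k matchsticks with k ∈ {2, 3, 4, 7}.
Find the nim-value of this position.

2

Heap A is a plain Nim heap of size 2, so its Grundy value is 2.
For heap B, compute g(0), g(1), … with moves {2, 3, 4, 7}:
k:     0  1  2  3  4  5  6  7  8  9 10 11 12
g(k):  0  0  1  1  2  2  0  3  1  4  2  0  0
So g(12) = 0.
By the Sprague-Grundy theorem, the Grundy value of a sum of independent games is the XOR of the component values.
Combined value = 2 ⊕ 0 = 2.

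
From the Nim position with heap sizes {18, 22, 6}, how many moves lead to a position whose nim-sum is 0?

3

Nim-sum: 18 ^ 22 ^ 6 = 2.
The overall nim-sum is X = 2. A heap of size p has a winning move iff p XOR X < p (reduce it to p XOR X).
  18: 18 XOR 2 = 16 < 18 — winning move (to 16).
  22: 22 XOR 2 = 20 < 22 — winning move (to 20).
  6: 6 XOR 2 = 4 < 6 — winning move (to 4).
That gives 3 winning moves.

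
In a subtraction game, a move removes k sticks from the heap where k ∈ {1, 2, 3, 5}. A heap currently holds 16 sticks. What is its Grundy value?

Grundy values for subtraction set {1, 2, 3, 5}:
k:     0  1  2  3  4  5  6  7  8  9 10 11 12 13 14 15 16
g(k):  0  1  2  3  0  1  2  3  0  1  2  3  0  1  2  3  0
So g(16) = 0.

0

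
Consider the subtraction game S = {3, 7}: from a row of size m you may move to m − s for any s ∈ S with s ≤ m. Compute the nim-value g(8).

2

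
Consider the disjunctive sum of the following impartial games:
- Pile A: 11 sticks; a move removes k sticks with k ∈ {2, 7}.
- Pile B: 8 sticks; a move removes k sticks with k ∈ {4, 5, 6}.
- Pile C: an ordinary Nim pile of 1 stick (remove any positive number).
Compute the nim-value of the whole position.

Grundy values for pile A (subtraction set {2, 7}):
g(0) = mex{} = 0
g(1) = mex{} = 0
g(2) = mex{0} = 1
g(3) = mex{0} = 1
g(4) = mex{1} = 0
g(5) = mex{1} = 0
g(6) = mex{0} = 1
g(7) = mex{0} = 1
g(8) = mex{0,1} = 2
g(9) = mex{1} = 0
g(10) = mex{1,2} = 0
g(11) = mex{0} = 1
So g(11) = 1.
Grundy values for pile B (subtraction set {4, 5, 6}):
k:     0  1  2  3  4  5  6  7  8
g(k):  0  0  0  0  1  1  1  1  2
So g(8) = 2.
Pile C is a plain Nim pile of size 1, so its Grundy value is 1.
The value of a disjunctive sum is the nim-sum of the parts.
Combined value = 1 ⊕ 2 ⊕ 1 = 2.

2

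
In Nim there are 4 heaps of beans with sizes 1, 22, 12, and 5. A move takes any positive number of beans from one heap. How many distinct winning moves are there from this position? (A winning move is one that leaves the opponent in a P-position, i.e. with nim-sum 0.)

1

Bitwise XOR of the heap sizes:
  00001  (1)
  10110  (22)
  01100  (12)
  00101  (5)
  -----
  11110  (30)
The overall nim-sum is X = 30. A heap of size p has a winning move iff p XOR X < p (reduce it to p XOR X).
  1: 1 XOR 30 = 31 ≥ 1 — no move.
  22: 22 XOR 30 = 8 < 22 — winning move (to 8).
  12: 12 XOR 30 = 18 ≥ 12 — no move.
  5: 5 XOR 30 = 27 ≥ 5 — no move.
That gives 1 winning move.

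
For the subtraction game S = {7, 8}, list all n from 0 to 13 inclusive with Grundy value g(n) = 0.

0, 1, 2, 3, 4, 5, 6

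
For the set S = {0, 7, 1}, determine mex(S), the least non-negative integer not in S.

The values 0, 1 are all present; 2 is the first non-negative integer missing from the set.

2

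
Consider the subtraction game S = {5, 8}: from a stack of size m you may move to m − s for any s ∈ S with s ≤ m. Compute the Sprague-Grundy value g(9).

Compute g(0), g(1), … for moves {5, 8}:
g(0) = mex{} = 0
g(1) = mex{} = 0
g(2) = mex{} = 0
g(3) = mex{} = 0
g(4) = mex{} = 0
g(5) = mex{0} = 1
g(6) = mex{0} = 1
g(7) = mex{0} = 1
g(8) = mex{0} = 1
g(9) = mex{0} = 1
So g(9) = 1.

1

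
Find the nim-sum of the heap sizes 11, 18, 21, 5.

Bitwise XOR of the heap sizes:
  01011  (11)
  10010  (18)
  10101  (21)
  00101  (5)
  -----
  01001  (9)

9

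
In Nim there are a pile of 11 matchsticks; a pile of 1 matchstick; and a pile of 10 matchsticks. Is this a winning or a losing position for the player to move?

Bitwise XOR of the heap sizes:
  1011  (11)
  0001  (1)
  1010  (10)
  ----
  0000  (0)
The nim-sum is 0, so this is a P-position: the player to move is in a losing position under optimal play.

Losing position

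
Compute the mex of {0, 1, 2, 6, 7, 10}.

3

The values 0, 1, 2 are all present; 3 is the first non-negative integer missing from the set.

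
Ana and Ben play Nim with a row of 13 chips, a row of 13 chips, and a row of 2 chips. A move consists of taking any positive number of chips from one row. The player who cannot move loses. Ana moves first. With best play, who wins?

In binary:
  1101  (13)
  1101  (13)
  0010  (2)
  ----
  0010  (2)
The nim-sum is 2 ≠ 0, so this is an N-position: the player to move can win; Ana has a winning move.

Ana wins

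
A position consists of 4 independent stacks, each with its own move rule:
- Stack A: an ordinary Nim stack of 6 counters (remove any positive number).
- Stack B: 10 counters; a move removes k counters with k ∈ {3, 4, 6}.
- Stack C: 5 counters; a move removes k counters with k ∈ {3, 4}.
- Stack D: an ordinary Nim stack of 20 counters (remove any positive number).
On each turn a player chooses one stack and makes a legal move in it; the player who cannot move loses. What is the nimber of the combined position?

19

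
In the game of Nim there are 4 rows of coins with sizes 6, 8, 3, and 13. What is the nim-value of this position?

0

Write each in binary and XOR column by column:
  0110  (6)
  1000  (8)
  0011  (3)
  1101  (13)
  ----
  0000  (0)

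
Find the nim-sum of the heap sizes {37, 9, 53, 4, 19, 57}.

Compute the nim-sum pairwise:
37 ⊕ 9 = 44
44 ⊕ 53 = 25
25 ⊕ 4 = 29
29 ⊕ 19 = 14
14 ⊕ 57 = 55

55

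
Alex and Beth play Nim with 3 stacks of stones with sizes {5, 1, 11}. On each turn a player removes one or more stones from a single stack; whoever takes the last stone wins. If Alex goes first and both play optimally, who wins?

Alex wins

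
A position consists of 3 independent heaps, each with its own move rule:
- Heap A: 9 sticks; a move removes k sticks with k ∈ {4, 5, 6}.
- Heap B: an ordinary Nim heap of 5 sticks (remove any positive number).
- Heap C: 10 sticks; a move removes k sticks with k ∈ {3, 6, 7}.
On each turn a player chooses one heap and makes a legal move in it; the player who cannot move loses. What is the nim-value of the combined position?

7

For heap A, compute g(0), g(1), … with moves {4, 5, 6}:
k:     0  1  2  3  4  5  6  7  8  9
g(k):  0  0  0  0  1  1  1  1  2  2
So g(9) = 2.
Heap B is a plain Nim heap of size 5, so its Grundy value is 5.
Grundy values for heap C (subtraction set {3, 6, 7}):
k:     0  1  2  3  4  5  6  7  8  9 10
g(k):  0  0  0  1  1  1  2  2  2  3  0
So g(10) = 0.
By the Sprague-Grundy theorem, the Grundy value of a sum of independent games is the XOR of the component values.
Combined value = 2 XOR 5 XOR 0 = 7.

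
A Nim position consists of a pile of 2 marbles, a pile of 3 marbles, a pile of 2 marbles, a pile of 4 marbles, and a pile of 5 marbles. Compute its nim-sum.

2

Nim-sum: 2 ^ 3 ^ 2 ^ 4 ^ 5 = 2.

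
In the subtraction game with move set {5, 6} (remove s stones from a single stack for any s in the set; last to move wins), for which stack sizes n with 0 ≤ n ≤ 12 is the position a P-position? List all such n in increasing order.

0, 1, 2, 3, 4, 11, 12

Build the Grundy sequence with g(k) = mex{g(k−s) : s ∈ {5, 6}, s ≤ k}:
k:     0  1  2  3  4  5  6  7  8  9 10 11 12
g(k):  0  0  0  0  0  1  1  1  1  1  2  0  0
The P-positions (g = 0) in 0..12 are 0, 1, 2, 3, 4, 11, 12.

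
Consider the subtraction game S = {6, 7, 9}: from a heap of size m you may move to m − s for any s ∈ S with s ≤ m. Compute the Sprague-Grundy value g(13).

Grundy values for subtraction set {6, 7, 9}:
k:     0  1  2  3  4  5  6  7  8  9 10 11 12 13
g(k):  0  0  0  0  0  0  1  1  1  1  1  1  2  2
So g(13) = 2.

2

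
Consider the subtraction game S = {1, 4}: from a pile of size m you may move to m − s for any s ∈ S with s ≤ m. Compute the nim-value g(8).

Build the Grundy sequence with g(k) = mex{g(k−s) : s ∈ {1, 4}, s ≤ k}:
k:     0  1  2  3  4  5  6  7  8
g(k):  0  1  0  1  2  0  1  0  1
So g(8) = 1.

1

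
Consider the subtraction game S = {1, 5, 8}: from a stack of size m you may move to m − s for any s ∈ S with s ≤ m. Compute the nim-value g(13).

Compute g(0), g(1), … for moves {1, 5, 8}:
k:     0  1  2  3  4  5  6  7  8  9 10 11 12 13
g(k):  0  1  0  1  0  1  0  1  2  3  2  3  2  0
So g(13) = 0.

0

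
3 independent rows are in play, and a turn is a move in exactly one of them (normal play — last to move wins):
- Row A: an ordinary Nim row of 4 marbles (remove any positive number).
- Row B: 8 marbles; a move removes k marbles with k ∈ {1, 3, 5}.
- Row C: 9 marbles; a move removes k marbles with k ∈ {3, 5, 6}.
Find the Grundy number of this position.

4

Row A is a plain Nim row of size 4, so its Grundy value is 4.
Build the Grundy sequence for row B with g(k) = mex{g(k−s) : s ∈ {1, 3, 5}, s ≤ k}:
g(0) = mex{} = 0
g(1) = mex{0} = 1
g(2) = mex{1} = 0
g(3) = mex{0} = 1
g(4) = mex{1} = 0
g(5) = mex{0} = 1
g(6) = mex{1} = 0
g(7) = mex{0} = 1
g(8) = mex{1} = 0
So g(8) = 0.
Build the Grundy sequence for row C with g(k) = mex{g(k−s) : s ∈ {3, 5, 6}, s ≤ k}:
k:     0  1  2  3  4  5  6  7  8  9
g(k):  0  0  0  1  1  1  2  2  2  0
So g(9) = 0.
By the Sprague-Grundy theorem, the Grundy value of a sum of independent games is the XOR of the component values.
Combined value = 4 ⊕ 0 ⊕ 0 = 4.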